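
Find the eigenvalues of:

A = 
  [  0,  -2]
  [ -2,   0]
tr(A) = 0, det(A) = -4
Characteristic polynomial: λ² - tr(A)λ + det(A) = λ² - 4
λ² - 4 = (λ + 2)(λ - 2)

λ = 2, -2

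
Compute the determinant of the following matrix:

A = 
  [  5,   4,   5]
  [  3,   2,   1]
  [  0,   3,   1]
28

Cofactor expansion along row 1:
det(A) = (5)·((2)(1) - (1)(3)) - (4)·((3)(1) - (1)(0)) + (5)·((3)(3) - (2)(0))
  = (5)(-1) - (4)(3) + (5)(9)
  = 28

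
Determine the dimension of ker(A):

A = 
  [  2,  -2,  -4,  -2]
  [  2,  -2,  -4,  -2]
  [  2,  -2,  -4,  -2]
nullity(A) = 3

Row reduce:
R2 → R2 - (1)·R1
R3 → R3 - (1)·R1
REF = 
  [  2,  -2,  -4,  -2]
  [  0,   0,   0,   0]
  [  0,   0,   0,   0]
Pivot columns: 1 → 1 pivot.
rank(A) = 1, so nullity(A) = 4 - 1 = 3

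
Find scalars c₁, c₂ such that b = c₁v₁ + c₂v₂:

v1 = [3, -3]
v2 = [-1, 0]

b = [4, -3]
c1 = 1, c2 = -1

b = 1·v1 + -1·v2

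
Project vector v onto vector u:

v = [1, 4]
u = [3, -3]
v·u = (1)(3) + (4)(-3) = -9
u·u = (3)² + (-3)² = 18
proj_u(v) = (v·u / u·u) × u = (-9/18) × u = (-1/2) × u

proj_u(v) = [-3/2, 3/2]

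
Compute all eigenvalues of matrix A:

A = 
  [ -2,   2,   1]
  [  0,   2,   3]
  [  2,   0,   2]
Characteristic polynomial: det(λI - A) = λ³ - 2λ² - 6λ
The constant term is 0, so λ = 0 is a root: p(λ) = λ(λ² - 2λ - 6)
λ² - 2λ - 6 = 0  ⇒  λ = (2 ± √((-2)² - 4·(-6)))/2 = (2 ± √(28))/2
  = 1 + √7,  1 - √7

λ = 0, 1 + √7, 1 - √7  (≈ 0, 3.646, -1.646)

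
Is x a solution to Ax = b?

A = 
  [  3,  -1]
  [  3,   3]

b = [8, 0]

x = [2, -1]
No

Ax = [7, 3] ≠ b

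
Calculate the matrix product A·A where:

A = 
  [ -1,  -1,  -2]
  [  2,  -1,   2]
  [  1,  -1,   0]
A² = A·A:
A²[1,1] = (-1)(-1) + (-1)(2) + (-2)(1) = -3
A²[1,2] = (-1)(-1) + (-1)(-1) + (-2)(-1) = 4
A²[1,3] = (-1)(-2) + (-1)(2) + (-2)(0) = 0
A²[2,1] = (2)(-1) + (-1)(2) + (2)(1) = -2
A²[2,2] = (2)(-1) + (-1)(-1) + (2)(-1) = -3
A²[2,3] = (2)(-2) + (-1)(2) + (2)(0) = -6
A²[3,1] = (1)(-1) + (-1)(2) + (0)(1) = -3
A²[3,2] = (1)(-1) + (-1)(-1) + (0)(-1) = 0
A²[3,3] = (1)(-2) + (-1)(2) + (0)(0) = -4
A² = 
  [ -3,   4,   0]
  [ -2,  -3,  -6]
  [ -3,   0,  -4]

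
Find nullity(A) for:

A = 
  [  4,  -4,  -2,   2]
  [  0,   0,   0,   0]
nullity(A) = 3

Row reduce:
(no row operations needed)
REF = 
  [  4,  -4,  -2,   2]
  [  0,   0,   0,   0]
Pivot columns: 1 → 1 pivot.
rank(A) = 1, so nullity(A) = 4 - 1 = 3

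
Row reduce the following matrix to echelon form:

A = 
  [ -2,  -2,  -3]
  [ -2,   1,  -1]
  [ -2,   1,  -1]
Row operations:
R2 → R2 - (1)·R1
R3 → R3 - (1)·R1
R3 → R3 - (1)·R2

Resulting echelon form:
REF = 
  [ -2,  -2,  -3]
  [  0,   3,   2]
  [  0,   0,   0]

Rank = 2 (number of non-zero pivot rows).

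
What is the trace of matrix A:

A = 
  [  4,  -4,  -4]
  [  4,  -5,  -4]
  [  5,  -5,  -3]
-4

tr(A) = 4 + -5 + -3 = -4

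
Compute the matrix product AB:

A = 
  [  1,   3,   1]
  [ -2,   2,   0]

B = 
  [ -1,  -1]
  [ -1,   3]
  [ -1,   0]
A is 2×3 and B is 3×2, so AB is 2×2. Each entry is (row of A)·(column of B):
AB[1,1] = (1)(-1) + (3)(-1) + (1)(-1) = -5
AB[1,2] = (1)(-1) + (3)(3) + (1)(0) = 8
AB[2,1] = (-2)(-1) + (2)(-1) + (0)(-1) = 0
AB[2,2] = (-2)(-1) + (2)(3) + (0)(0) = 8

AB = 
  [ -5,   8]
  [  0,   8]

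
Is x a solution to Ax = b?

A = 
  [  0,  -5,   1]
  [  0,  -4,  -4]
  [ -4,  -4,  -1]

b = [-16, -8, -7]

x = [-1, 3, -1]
Yes

Ax = [-16, -8, -7] = b ✓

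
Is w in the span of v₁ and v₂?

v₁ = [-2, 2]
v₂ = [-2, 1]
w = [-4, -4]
Yes

Form the augmented matrix and row-reduce:
[v₁|v₂|w] = 
  [ -2,  -2,  -4]
  [  2,   1,  -4]
R2 → R2 + (1)·R1
REF = 
  [ -2,  -2,  -4]
  [  0,  -1,  -8]

No row of the form [0 0 | nonzero], so the system is consistent. Back-substitution gives c₁ = -6, c₂ = 8: w = (-6)·v₁ + (8)·v₂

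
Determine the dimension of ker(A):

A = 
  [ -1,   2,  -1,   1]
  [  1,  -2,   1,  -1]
nullity(A) = 3

Row reduce:
R2 → R2 + (1)·R1
REF = 
  [ -1,   2,  -1,   1]
  [  0,   0,   0,   0]
Pivot columns: 1 → 1 pivot.
rank(A) = 1, so nullity(A) = 4 - 1 = 3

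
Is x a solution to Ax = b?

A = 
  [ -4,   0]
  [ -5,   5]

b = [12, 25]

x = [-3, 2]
Yes

Ax = [12, 25] = b ✓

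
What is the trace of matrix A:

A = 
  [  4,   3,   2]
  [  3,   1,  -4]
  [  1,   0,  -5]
0

tr(A) = 4 + 1 + -5 = 0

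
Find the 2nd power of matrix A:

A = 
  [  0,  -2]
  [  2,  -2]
A² = A·A:
A²[1,1] = (0)(0) + (-2)(2) = -4
A²[1,2] = (0)(-2) + (-2)(-2) = 4
A²[2,1] = (2)(0) + (-2)(2) = -4
A²[2,2] = (2)(-2) + (-2)(-2) = 0
A² = 
  [ -4,   4]
  [ -4,   0]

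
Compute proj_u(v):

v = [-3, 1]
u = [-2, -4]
proj_u(v) = [-1/5, -2/5]

v·u = (-3)(-2) + (1)(-4) = 2
u·u = (-2)² + (-4)² = 20
proj_u(v) = (v·u / u·u) × u = (2/20) × u = (1/10) × u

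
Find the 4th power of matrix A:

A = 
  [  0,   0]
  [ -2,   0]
A² = A·A:
A²[1,1] = (0)(0) + (0)(-2) = 0
A²[1,2] = (0)(0) + (0)(0) = 0
A²[2,1] = (-2)(0) + (0)(-2) = 0
A²[2,2] = (-2)(0) + (0)(0) = 0
A² = 
  [  0,   0]
  [  0,   0]

A^3 = A^2·A:
A^3[1,1] = (0)(0) + (0)(-2) = 0
A^3[1,2] = (0)(0) + (0)(0) = 0
A^3[2,1] = (0)(0) + (0)(-2) = 0
A^3[2,2] = (0)(0) + (0)(0) = 0
A^3 = 
  [  0,   0]
  [  0,   0]

A^4 = A^3·A:
A^4[1,1] = (0)(0) + (0)(-2) = 0
A^4[1,2] = (0)(0) + (0)(0) = 0
A^4[2,1] = (0)(0) + (0)(-2) = 0
A^4[2,2] = (0)(0) + (0)(0) = 0
A^4 = 
  [  0,   0]
  [  0,   0]

Therefore
A^4 = 
  [  0,   0]
  [  0,   0]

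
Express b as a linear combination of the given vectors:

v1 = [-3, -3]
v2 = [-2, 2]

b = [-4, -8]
c1 = 2, c2 = -1

b = 2·v1 + -1·v2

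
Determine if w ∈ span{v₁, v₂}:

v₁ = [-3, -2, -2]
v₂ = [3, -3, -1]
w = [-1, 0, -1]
No

Form the augmented matrix and row-reduce:
[v₁|v₂|w] = 
  [ -3,   3,  -1]
  [ -2,  -3,   0]
  [ -2,  -1,  -1]
R2 → R2 - (2/3)·R1
R3 → R3 - (2/3)·R1
R3 → R3 - (3/5)·R2
REF = 
  [    -3,      3,     -1]
  [     0,     -5,    2/3]
  [     0,      0, -11/15]

Row 3 reads [0 0 | -11/15], i.e. 0 = -11/15, so the system is inconsistent and w ∉ span{v₁, v₂}.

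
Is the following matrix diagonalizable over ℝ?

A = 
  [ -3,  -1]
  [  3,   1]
Yes

tr(A) = -2, det(A) = 0
Characteristic polynomial: λ² - tr(A)λ + det(A) = λ² + 2λ
λ² + 2λ = λ(λ + 2)
Eigenvalues: 0, -2
λ=-2: alg. mult. = 1, geom. mult. = 2 - rank(A - (-2)I) = 2 - 1 = 1
λ=0: alg. mult. = 1, geom. mult. = 2 - rank(A - (0)I) = 2 - 1 = 1
Sum of geometric multiplicities equals n, so A has n independent eigenvectors.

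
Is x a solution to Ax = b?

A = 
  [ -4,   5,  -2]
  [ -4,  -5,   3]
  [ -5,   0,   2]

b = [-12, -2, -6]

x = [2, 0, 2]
Yes

Ax = [-12, -2, -6] = b ✓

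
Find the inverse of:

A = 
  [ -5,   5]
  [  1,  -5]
det(A) = (-5)(-5) - (5)(1) = 20
For a 2×2 matrix, A⁻¹ = (1/det(A)) · [[d, -b], [-c, a]]
    = (1/20) · [[-5, -5], [-1, -5]]

A⁻¹ = 
  [ -1/4,  -1/4]
  [-1/20,  -1/4]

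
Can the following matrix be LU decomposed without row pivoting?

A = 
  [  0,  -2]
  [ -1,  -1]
No.
A[1,1] = 0 but A[2,1] = -1 ≠ 0. Any LU with L unit lower triangular has (LU)[1,1] = U[1,1] and (LU)[2,1] = L[2,1]·U[1,1]; matching A forces U[1,1] = 0, which then forces (LU)[2,1] = 0 ≠ -1. A row swap (pivoting) is required.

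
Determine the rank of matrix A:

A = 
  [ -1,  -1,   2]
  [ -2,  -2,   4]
rank(A) = 1

Row reduce:
R2 → R2 - (2)·R1
REF = 
  [ -1,  -1,   2]
  [  0,   0,   0]
Pivot columns: 1 → 1 pivot.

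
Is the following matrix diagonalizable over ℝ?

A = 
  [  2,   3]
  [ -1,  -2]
Yes

tr(A) = 0, det(A) = -1
Characteristic polynomial: λ² - tr(A)λ + det(A) = λ² - 1
λ² - 1 = (λ + 1)(λ - 1)
Eigenvalues: 1, -1
λ=-1: alg. mult. = 1, geom. mult. = 2 - rank(A - (-1)I) = 2 - 1 = 1
λ=1: alg. mult. = 1, geom. mult. = 2 - rank(A - (1)I) = 2 - 1 = 1
Sum of geometric multiplicities equals n, so A has n independent eigenvectors.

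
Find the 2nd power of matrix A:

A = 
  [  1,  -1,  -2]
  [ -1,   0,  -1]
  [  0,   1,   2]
A² = A·A:
A²[1,1] = (1)(1) + (-1)(-1) + (-2)(0) = 2
A²[1,2] = (1)(-1) + (-1)(0) + (-2)(1) = -3
A²[1,3] = (1)(-2) + (-1)(-1) + (-2)(2) = -5
A²[2,1] = (-1)(1) + (0)(-1) + (-1)(0) = -1
A²[2,2] = (-1)(-1) + (0)(0) + (-1)(1) = 0
A²[2,3] = (-1)(-2) + (0)(-1) + (-1)(2) = 0
A²[3,1] = (0)(1) + (1)(-1) + (2)(0) = -1
A²[3,2] = (0)(-1) + (1)(0) + (2)(1) = 2
A²[3,3] = (0)(-2) + (1)(-1) + (2)(2) = 3
A² = 
  [  2,  -3,  -5]
  [ -1,   0,   0]
  [ -1,   2,   3]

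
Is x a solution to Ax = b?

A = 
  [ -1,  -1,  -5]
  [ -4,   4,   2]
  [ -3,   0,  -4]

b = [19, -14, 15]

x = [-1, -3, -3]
Yes

Ax = [19, -14, 15] = b ✓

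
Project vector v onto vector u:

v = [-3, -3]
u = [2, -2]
v·u = (-3)(2) + (-3)(-2) = 0
u·u = (2)² + (-2)² = 8
proj_u(v) = (v·u / u·u) × u = (0/8) × u = (0) × u

proj_u(v) = [0, 0]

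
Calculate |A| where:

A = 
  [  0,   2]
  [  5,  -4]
For a 2×2 matrix, det = ad - bc = (0)(-4) - (2)(5) = -10

det(A) = -10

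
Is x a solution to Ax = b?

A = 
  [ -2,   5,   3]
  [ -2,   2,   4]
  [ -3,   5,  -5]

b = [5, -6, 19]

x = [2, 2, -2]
No

Ax = [0, -8, 14] ≠ b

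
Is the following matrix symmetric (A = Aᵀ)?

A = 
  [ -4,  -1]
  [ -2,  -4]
No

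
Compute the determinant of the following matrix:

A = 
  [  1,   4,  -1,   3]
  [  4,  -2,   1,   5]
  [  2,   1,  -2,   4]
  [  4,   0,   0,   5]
Cofactor expansion along row 1: det(A) = a₁₁M₁₁ - a₁₂M₁₂ + a₁₃M₁₃ - a₁₄M₁₄

M₁₁ = det[[-2, 1, 5]; [1, -2, 4]; [0, 0, 5]]
  = (-2)·((-2)(5) - (4)(0)) - (1)·((1)(5) - (4)(0)) + (5)·((1)(0) - (-2)(0))
  = (-2)(-10) - (1)(5) + (5)(0)
  = 15
M₁₂ = det[[4, 1, 5]; [2, -2, 4]; [4, 0, 5]]
  = (4)·((-2)(5) - (4)(0)) - (1)·((2)(5) - (4)(4)) + (5)·((2)(0) - (-2)(4))
  = (4)(-10) - (1)(-6) + (5)(8)
  = 6
M₁₃ = det[[4, -2, 5]; [2, 1, 4]; [4, 0, 5]]
  = (4)·((1)(5) - (4)(0)) - (-2)·((2)(5) - (4)(4)) + (5)·((2)(0) - (1)(4))
  = (4)(5) - (-2)(-6) + (5)(-4)
  = -12
M₁₄ = det[[4, -2, 1]; [2, 1, -2]; [4, 0, 0]]
  = (4)·((1)(0) - (-2)(0)) - (-2)·((2)(0) - (-2)(4)) + (1)·((2)(0) - (1)(4))
  = (4)(0) - (-2)(8) + (1)(-4)
  = 12

det(A) = (1)(15) - (4)(6) + (-1)(-12) - (3)(12) = -33

det(A) = -33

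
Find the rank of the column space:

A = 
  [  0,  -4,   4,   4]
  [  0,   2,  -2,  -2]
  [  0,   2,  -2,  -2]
Row reduce:
R2 → R2 + (1/2)·R1
R3 → R3 + (1/2)·R1
REF = 
  [  0,  -4,   4,   4]
  [  0,   0,   0,   0]
  [  0,   0,   0,   0]
Pivot columns: 2 → 1 pivot.
dim(Col(A)) = number of pivot columns = 1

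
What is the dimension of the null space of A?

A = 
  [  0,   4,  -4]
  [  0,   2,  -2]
nullity(A) = 2

Row reduce:
R2 → R2 - (1/2)·R1
REF = 
  [  0,   4,  -4]
  [  0,   0,   0]
Pivot columns: 2 → 1 pivot.
rank(A) = 1, so nullity(A) = 3 - 1 = 2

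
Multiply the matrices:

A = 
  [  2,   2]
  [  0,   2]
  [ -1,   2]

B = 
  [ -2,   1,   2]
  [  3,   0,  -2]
A is 3×2 and B is 2×3, so AB is 3×3. Each entry is (row of A)·(column of B):
AB[1,1] = (2)(-2) + (2)(3) = 2
AB[1,2] = (2)(1) + (2)(0) = 2
AB[1,3] = (2)(2) + (2)(-2) = 0
AB[2,1] = (0)(-2) + (2)(3) = 6
AB[2,2] = (0)(1) + (2)(0) = 0
AB[2,3] = (0)(2) + (2)(-2) = -4
AB[3,1] = (-1)(-2) + (2)(3) = 8
AB[3,2] = (-1)(1) + (2)(0) = -1
AB[3,3] = (-1)(2) + (2)(-2) = -6

AB = 
  [  2,   2,   0]
  [  6,   0,  -4]
  [  8,  -1,  -6]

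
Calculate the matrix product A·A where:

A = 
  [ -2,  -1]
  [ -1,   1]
A² = A·A:
A²[1,1] = (-2)(-2) + (-1)(-1) = 5
A²[1,2] = (-2)(-1) + (-1)(1) = 1
A²[2,1] = (-1)(-2) + (1)(-1) = 1
A²[2,2] = (-1)(-1) + (1)(1) = 2
A² = 
  [  5,   1]
  [  1,   2]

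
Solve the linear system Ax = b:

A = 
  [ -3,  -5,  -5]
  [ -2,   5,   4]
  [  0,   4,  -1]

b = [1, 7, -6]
x = [-2, -1, 2]

Row reduce the augmented matrix [A|b]:
R2 → R2 - (2/3)·R1
R3 → R3 - (12/25)·R2
REF = 
  [     -3,      -5,      -5,       1]
  [      0,    25/3,    22/3,    19/3]
  [      0,       0, -113/25, -226/25]

Back-substitution:
x₃ = (-226/25) / (-113/25) = 2
x₂ = (19/3 - (22/3)(2)) / (25/3) = -1
x₁ = (1 - (-5)(-1) - (-5)(2)) / (-3) = -2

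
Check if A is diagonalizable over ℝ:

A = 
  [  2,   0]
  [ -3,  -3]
Yes

tr(A) = -1, det(A) = -6
Characteristic polynomial: λ² - tr(A)λ + det(A) = λ² + λ - 6
λ² + λ - 6 = (λ + 3)(λ - 2)
Eigenvalues: 2, -3
λ=-3: alg. mult. = 1, geom. mult. = 2 - rank(A - (-3)I) = 2 - 1 = 1
λ=2: alg. mult. = 1, geom. mult. = 2 - rank(A - (2)I) = 2 - 1 = 1
Sum of geometric multiplicities equals n, so A has n independent eigenvectors.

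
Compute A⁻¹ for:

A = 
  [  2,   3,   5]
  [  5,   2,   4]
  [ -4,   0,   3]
det(A) = (2)·((2)(3) - (4)(0)) - (3)·((5)(3) - (4)(-4)) + (5)·((5)(0) - (2)(-4))
  = (2)(6) - (3)(31) + (5)(8)
  = -41
det(A) = -41 ≠ 0, so A is invertible.

Cofactors Cᵢⱼ = (-1)ⁱ⁺ʲ·Mᵢⱼ:
C = 
  [  6, -31,   8]
  [ -9,  26, -12]
  [  2,  17, -11]

adj(A) = Cᵀ:
adj(A) = 
  [  6,  -9,   2]
  [-31,  26,  17]
  [  8, -12, -11]

A⁻¹ = (-1/41) · adj(A):
A⁻¹ = 
  [ -6/41,   9/41,  -2/41]
  [ 31/41, -26/41, -17/41]
  [ -8/41,  12/41,  11/41]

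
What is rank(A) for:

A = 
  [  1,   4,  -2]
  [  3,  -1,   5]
Row reduce:
R2 → R2 - (3)·R1
REF = 
  [  1,   4,  -2]
  [  0, -13,  11]
Pivot columns: 1, 2 → 2 pivots.

rank(A) = 2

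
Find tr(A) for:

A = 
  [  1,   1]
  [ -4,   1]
2

tr(A) = 1 + 1 = 2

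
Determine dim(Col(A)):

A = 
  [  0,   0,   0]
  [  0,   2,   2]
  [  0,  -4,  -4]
dim(Col(A)) = 1

Row reduce:
Swap R1 ↔ R2
R3 → R3 + (2)·R1
REF = 
  [  0,   2,   2]
  [  0,   0,   0]
  [  0,   0,   0]
Pivot columns: 2 → 1 pivot.
dim(Col(A)) = number of pivot columns = 1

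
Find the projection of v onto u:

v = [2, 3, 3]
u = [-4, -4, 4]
v·u = (2)(-4) + (3)(-4) + (3)(4) = -8
u·u = (-4)² + (-4)² + (4)² = 48
proj_u(v) = (v·u / u·u) × u = (-8/48) × u = (-1/6) × u

proj_u(v) = [2/3, 2/3, -2/3]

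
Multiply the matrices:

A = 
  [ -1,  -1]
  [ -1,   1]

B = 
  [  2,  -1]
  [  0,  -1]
AB = 
  [ -2,   2]
  [ -2,   0]

A is 2×2 and B is 2×2, so AB is 2×2. Each entry is (row of A)·(column of B):
AB[1,1] = (-1)(2) + (-1)(0) = -2
AB[1,2] = (-1)(-1) + (-1)(-1) = 2
AB[2,1] = (-1)(2) + (1)(0) = -2
AB[2,2] = (-1)(-1) + (1)(-1) = 0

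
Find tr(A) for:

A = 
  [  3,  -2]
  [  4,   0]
3

tr(A) = 3 + 0 = 3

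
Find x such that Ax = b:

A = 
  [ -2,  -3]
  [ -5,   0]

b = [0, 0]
Row reduce the augmented matrix [A|b]:
R2 → R2 - (5/2)·R1
REF = 
  [  -2,   -3,    0]
  [   0, 15/2,    0]

Back-substitution:
x₂ = 0 / (15/2) = 0
x₁ = (0 - (-3)(0)) / (-2) = 0

x = [0, 0]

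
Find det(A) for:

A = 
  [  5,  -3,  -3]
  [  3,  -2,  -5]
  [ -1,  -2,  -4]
Cofactor expansion along row 1:
det(A) = (5)·((-2)(-4) - (-5)(-2)) - (-3)·((3)(-4) - (-5)(-1)) + (-3)·((3)(-2) - (-2)(-1))
  = (5)(-2) - (-3)(-17) + (-3)(-8)
  = -37

det(A) = -37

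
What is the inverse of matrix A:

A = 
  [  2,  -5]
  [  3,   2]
det(A) = (2)(2) - (-5)(3) = 19
For a 2×2 matrix, A⁻¹ = (1/det(A)) · [[d, -b], [-c, a]]
    = (1/19) · [[2, 5], [-3, 2]]

A⁻¹ = 
  [ 2/19,  5/19]
  [-3/19,  2/19]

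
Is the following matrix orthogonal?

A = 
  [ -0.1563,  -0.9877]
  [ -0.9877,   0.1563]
Yes

AᵀA = 
  [  1,   0]
  [  0,   1]
≈ I (equal to I up to the 4-dp rounding of the entries)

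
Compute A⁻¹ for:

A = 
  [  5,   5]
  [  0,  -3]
det(A) = (5)(-3) - (5)(0) = -15
For a 2×2 matrix, A⁻¹ = (1/det(A)) · [[d, -b], [-c, a]]
    = (-1/15) · [[-3, -5], [0, 5]]

A⁻¹ = 
  [ 1/5,  1/3]
  [   0, -1/3]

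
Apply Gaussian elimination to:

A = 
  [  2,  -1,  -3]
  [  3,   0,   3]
Row operations:
R2 → R2 - (3/2)·R1

Resulting echelon form:
REF = 
  [   2,   -1,   -3]
  [   0,  3/2, 15/2]

Rank = 2 (number of non-zero pivot rows).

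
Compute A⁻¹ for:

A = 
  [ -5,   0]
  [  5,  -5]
det(A) = (-5)(-5) - (0)(5) = 25
For a 2×2 matrix, A⁻¹ = (1/det(A)) · [[d, -b], [-c, a]]
    = (1/25) · [[-5, 0], [-5, -5]]

A⁻¹ = 
  [-1/5,    0]
  [-1/5, -1/5]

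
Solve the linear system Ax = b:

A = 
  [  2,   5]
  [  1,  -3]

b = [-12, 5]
x = [-1, -2]

Row reduce the augmented matrix [A|b]:
R2 → R2 - (1/2)·R1
REF = 
  [    2,     5,   -12]
  [    0, -11/2,    11]

Back-substitution:
x₂ = 11 / (-11/2) = -2
x₁ = (-12 - (5)(-2)) / 2 = -1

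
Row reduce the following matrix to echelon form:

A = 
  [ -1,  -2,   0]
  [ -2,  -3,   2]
Row operations:
R2 → R2 - (2)·R1

Resulting echelon form:
REF = 
  [ -1,  -2,   0]
  [  0,   1,   2]

Rank = 2 (number of non-zero pivot rows).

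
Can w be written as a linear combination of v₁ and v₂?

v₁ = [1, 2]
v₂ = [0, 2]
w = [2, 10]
Yes

Form the augmented matrix and row-reduce:
[v₁|v₂|w] = 
  [  1,   0,   2]
  [  2,   2,  10]
R2 → R2 - (2)·R1
REF = 
  [  1,   0,   2]
  [  0,   2,   6]

No row of the form [0 0 | nonzero], so the system is consistent. Back-substitution gives c₁ = 2, c₂ = 3: w = (2)·v₁ + (3)·v₂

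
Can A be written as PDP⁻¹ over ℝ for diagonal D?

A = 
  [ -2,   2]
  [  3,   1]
Yes

tr(A) = -1, det(A) = -8
Characteristic polynomial: λ² - tr(A)λ + det(A) = λ² + λ - 8
λ² + λ - 8 = 0  ⇒  λ = (-1 ± √((1)² - 4·(-8)))/2 = (-1 ± √(33))/2
  = (-1 + √33)/2,  (-1 - √33)/2
Eigenvalues: (-1 + √33)/2, (-1 - √33)/2  (≈ 2.372, -3.372)
The two irrational eigenvalues are distinct (simple), so each has alg. mult. = geom. mult. = 1.
Sum of geometric multiplicities equals n, so A has n independent eigenvectors.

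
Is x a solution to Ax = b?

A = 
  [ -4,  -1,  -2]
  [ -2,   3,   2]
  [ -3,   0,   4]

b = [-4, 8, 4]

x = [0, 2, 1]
Yes

Ax = [-4, 8, 4] = b ✓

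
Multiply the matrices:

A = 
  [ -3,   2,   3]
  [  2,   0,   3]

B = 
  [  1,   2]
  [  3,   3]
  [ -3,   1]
AB = 
  [ -6,   3]
  [ -7,   7]

A is 2×3 and B is 3×2, so AB is 2×2. Each entry is (row of A)·(column of B):
AB[1,1] = (-3)(1) + (2)(3) + (3)(-3) = -6
AB[1,2] = (-3)(2) + (2)(3) + (3)(1) = 3
AB[2,1] = (2)(1) + (0)(3) + (3)(-3) = -7
AB[2,2] = (2)(2) + (0)(3) + (3)(1) = 7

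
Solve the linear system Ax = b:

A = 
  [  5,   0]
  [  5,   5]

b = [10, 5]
x = [2, -1]

Row reduce the augmented matrix [A|b]:
R2 → R2 - (1)·R1
REF = 
  [  5,   0,  10]
  [  0,   5,  -5]

Back-substitution:
x₂ = (-5) / 5 = -1
x₁ = (10 - (0)(-1)) / 5 = 2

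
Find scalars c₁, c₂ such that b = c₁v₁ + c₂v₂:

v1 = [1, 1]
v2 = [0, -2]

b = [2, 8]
c1 = 2, c2 = -3

b = 2·v1 + -3·v2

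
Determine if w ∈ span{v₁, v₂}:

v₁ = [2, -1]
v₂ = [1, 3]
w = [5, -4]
Yes

Form the augmented matrix and row-reduce:
[v₁|v₂|w] = 
  [  2,   1,   5]
  [ -1,   3,  -4]
R2 → R2 + (1/2)·R1
REF = 
  [   2,    1,    5]
  [   0,  7/2, -3/2]

No row of the form [0 0 | nonzero], so the system is consistent. Back-substitution gives c₁ = 19/7, c₂ = -3/7: w = (19/7)·v₁ + (-3/7)·v₂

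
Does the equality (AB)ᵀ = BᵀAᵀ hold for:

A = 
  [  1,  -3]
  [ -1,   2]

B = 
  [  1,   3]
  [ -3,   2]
Yes

(AB)ᵀ = 
  [ 10,  -7]
  [ -3,   1]

BᵀAᵀ = 
  [ 10,  -7]
  [ -3,   1]

Both sides are equal — this is the standard identity (AB)ᵀ = BᵀAᵀ, which holds for all A, B.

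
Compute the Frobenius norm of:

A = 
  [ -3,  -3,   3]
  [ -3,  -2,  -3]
||A||_F = 7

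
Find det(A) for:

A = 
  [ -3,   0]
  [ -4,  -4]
For a 2×2 matrix, det = ad - bc = (-3)(-4) - (0)(-4) = 12

det(A) = 12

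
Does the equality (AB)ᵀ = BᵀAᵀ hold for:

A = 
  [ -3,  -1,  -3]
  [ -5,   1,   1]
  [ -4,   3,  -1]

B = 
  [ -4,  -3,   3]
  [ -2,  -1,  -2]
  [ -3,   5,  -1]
Yes

(AB)ᵀ = 
  [ 23,  15,  13]
  [ -5,  19,   4]
  [ -4, -18, -17]

BᵀAᵀ = 
  [ 23,  15,  13]
  [ -5,  19,   4]
  [ -4, -18, -17]

Both sides are equal — this is the standard identity (AB)ᵀ = BᵀAᵀ, which holds for all A, B.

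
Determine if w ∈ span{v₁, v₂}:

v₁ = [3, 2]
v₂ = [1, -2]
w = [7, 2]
Yes

Form the augmented matrix and row-reduce:
[v₁|v₂|w] = 
  [  3,   1,   7]
  [  2,  -2,   2]
R2 → R2 - (2/3)·R1
REF = 
  [   3,    1,    7]
  [   0, -8/3, -8/3]

No row of the form [0 0 | nonzero], so the system is consistent. Back-substitution gives c₁ = 2, c₂ = 1: w = (2)·v₁ + (1)·v₂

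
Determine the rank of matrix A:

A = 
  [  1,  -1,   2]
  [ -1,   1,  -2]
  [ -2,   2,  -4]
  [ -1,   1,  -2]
Row reduce:
R2 → R2 + (1)·R1
R3 → R3 + (2)·R1
R4 → R4 + (1)·R1
REF = 
  [  1,  -1,   2]
  [  0,   0,   0]
  [  0,   0,   0]
  [  0,   0,   0]
Pivot columns: 1 → 1 pivot.

rank(A) = 1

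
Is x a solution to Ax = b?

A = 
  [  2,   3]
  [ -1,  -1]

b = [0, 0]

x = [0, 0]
Yes

Ax = [0, 0] = b ✓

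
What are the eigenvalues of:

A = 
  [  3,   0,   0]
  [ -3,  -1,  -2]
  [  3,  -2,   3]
λ = 3, 1 + 2√2, 1 - 2√2  (≈ 3, 3.828, -1.828)

Characteristic polynomial: det(λI - A) = λ³ - 5λ² - λ + 21
Testing integer divisors of the constant term: p(3) = 0, so (λ - 3) is a factor:
p(λ) = (λ - 3)(λ² - 2λ - 7)
λ² - 2λ - 7 = 0  ⇒  λ = (2 ± √((-2)² - 4·(-7)))/2 = (2 ± √(32))/2
  = 1 + 2√2,  1 - 2√2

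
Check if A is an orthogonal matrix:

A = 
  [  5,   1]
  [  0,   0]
No

AᵀA = 
  [ 25,   5]
  [  5,   1]
≠ I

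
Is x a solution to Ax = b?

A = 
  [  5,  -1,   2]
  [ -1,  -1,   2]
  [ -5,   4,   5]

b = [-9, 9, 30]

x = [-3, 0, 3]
Yes

Ax = [-9, 9, 30] = b ✓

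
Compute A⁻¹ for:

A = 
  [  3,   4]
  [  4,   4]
det(A) = (3)(4) - (4)(4) = -4
For a 2×2 matrix, A⁻¹ = (1/det(A)) · [[d, -b], [-c, a]]
    = (-1/4) · [[4, -4], [-4, 3]]

A⁻¹ = 
  [  -1,    1]
  [   1, -3/4]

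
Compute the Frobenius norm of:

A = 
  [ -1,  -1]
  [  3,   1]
||A||_F = 3.464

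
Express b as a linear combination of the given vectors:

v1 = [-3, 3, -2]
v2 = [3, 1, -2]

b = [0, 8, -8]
c1 = 2, c2 = 2

b = 2·v1 + 2·v2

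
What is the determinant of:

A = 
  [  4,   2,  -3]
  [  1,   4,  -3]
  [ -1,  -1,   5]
Cofactor expansion along row 1:
det(A) = (4)·((4)(5) - (-3)(-1)) - (2)·((1)(5) - (-3)(-1)) + (-3)·((1)(-1) - (4)(-1))
  = (4)(17) - (2)(2) + (-3)(3)
  = 55

det(A) = 55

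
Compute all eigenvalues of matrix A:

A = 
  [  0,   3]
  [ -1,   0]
λ = i√3, -i√3  (≈ 0 + 1.732i, 0 - 1.732i)

tr(A) = 0, det(A) = 3
Characteristic polynomial: λ² - tr(A)λ + det(A) = λ² + 3
λ² + 3 = 0  ⇒  λ = (0 ± √((0)² - 4·(3)))/2 = (0 ± √(-12))/2
  = i√3,  -i√3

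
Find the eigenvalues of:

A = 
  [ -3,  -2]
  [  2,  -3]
λ = -3 + 2i, -3 - 2i  (≈ -3 + 2i, -3 - 2i)

tr(A) = -6, det(A) = 13
Characteristic polynomial: λ² - tr(A)λ + det(A) = λ² + 6λ + 13
λ² + 6λ + 13 = 0  ⇒  λ = (-6 ± √((6)² - 4·(13)))/2 = (-6 ± √(-16))/2
  = -3 + 2i,  -3 - 2i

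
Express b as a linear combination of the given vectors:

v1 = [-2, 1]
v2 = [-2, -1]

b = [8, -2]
c1 = -3, c2 = -1

b = -3·v1 + -1·v2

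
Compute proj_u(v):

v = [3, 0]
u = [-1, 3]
proj_u(v) = [3/10, -9/10]

v·u = (3)(-1) + (0)(3) = -3
u·u = (-1)² + (3)² = 10
proj_u(v) = (v·u / u·u) × u = (-3/10) × u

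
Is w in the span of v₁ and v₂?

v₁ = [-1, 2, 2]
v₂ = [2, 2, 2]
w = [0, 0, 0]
Yes

Form the augmented matrix and row-reduce:
[v₁|v₂|w] = 
  [ -1,   2,   0]
  [  2,   2,   0]
  [  2,   2,   0]
R2 → R2 + (2)·R1
R3 → R3 + (2)·R1
R3 → R3 - (1)·R2
REF = 
  [ -1,   2,   0]
  [  0,   6,   0]
  [  0,   0,   0]

No row of the form [0 0 | nonzero], so the system is consistent. Back-substitution gives c₁ = 0, c₂ = 0: w = (0)·v₁ + (0)·v₂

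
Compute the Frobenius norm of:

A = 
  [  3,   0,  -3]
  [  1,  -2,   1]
||A||_F = 4.899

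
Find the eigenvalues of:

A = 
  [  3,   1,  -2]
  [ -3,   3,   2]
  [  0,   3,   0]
λ = 0, 3 + √3, 3 - √3  (≈ 0, 4.732, 1.268)

Characteristic polynomial: det(λI - A) = λ³ - 6λ² + 6λ
The constant term is 0, so λ = 0 is a root: p(λ) = λ(λ² - 6λ + 6)
λ² - 6λ + 6 = 0  ⇒  λ = (6 ± √((-6)² - 4·(6)))/2 = (6 ± √(12))/2
  = 3 + √3,  3 - √3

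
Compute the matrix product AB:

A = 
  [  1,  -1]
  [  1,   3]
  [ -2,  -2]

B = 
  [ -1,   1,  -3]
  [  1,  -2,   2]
AB = 
  [ -2,   3,  -5]
  [  2,  -5,   3]
  [  0,   2,   2]

A is 3×2 and B is 2×3, so AB is 3×3. Each entry is (row of A)·(column of B):
AB[1,1] = (1)(-1) + (-1)(1) = -2
AB[1,2] = (1)(1) + (-1)(-2) = 3
AB[1,3] = (1)(-3) + (-1)(2) = -5
AB[2,1] = (1)(-1) + (3)(1) = 2
AB[2,2] = (1)(1) + (3)(-2) = -5
AB[2,3] = (1)(-3) + (3)(2) = 3
AB[3,1] = (-2)(-1) + (-2)(1) = 0
AB[3,2] = (-2)(1) + (-2)(-2) = 2
AB[3,3] = (-2)(-3) + (-2)(2) = 2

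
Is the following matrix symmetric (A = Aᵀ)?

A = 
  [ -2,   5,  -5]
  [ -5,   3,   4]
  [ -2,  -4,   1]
No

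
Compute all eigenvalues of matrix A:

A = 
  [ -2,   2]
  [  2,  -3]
tr(A) = -5, det(A) = 2
Characteristic polynomial: λ² - tr(A)λ + det(A) = λ² + 5λ + 2
λ² + 5λ + 2 = 0  ⇒  λ = (-5 ± √((5)² - 4·(2)))/2 = (-5 ± √(17))/2
  = (-5 + √17)/2,  (-5 - √17)/2

λ = (-5 + √17)/2, (-5 - √17)/2  (≈ -0.4384, -4.562)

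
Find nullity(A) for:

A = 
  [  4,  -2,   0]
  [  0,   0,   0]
nullity(A) = 2

Row reduce:
(no row operations needed)
REF = 
  [  4,  -2,   0]
  [  0,   0,   0]
Pivot columns: 1 → 1 pivot.
rank(A) = 1, so nullity(A) = 3 - 1 = 2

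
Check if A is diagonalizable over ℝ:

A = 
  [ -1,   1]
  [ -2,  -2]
No

tr(A) = -3, det(A) = 4
Characteristic polynomial: λ² - tr(A)λ + det(A) = λ² + 3λ + 4
λ² + 3λ + 4 = 0  ⇒  λ = (-3 ± √((3)² - 4·(4)))/2 = (-3 ± √(-7))/2
  = (-3 + i√7)/2,  (-3 - i√7)/2
Eigenvalues: (-3 + i√7)/2, (-3 - i√7)/2  (≈ -1.5 + 1.323i, -1.5 - 1.323i)
Has complex eigenvalues (not diagonalizable over ℝ).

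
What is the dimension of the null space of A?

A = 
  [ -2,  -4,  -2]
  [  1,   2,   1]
nullity(A) = 2

Row reduce:
R2 → R2 + (1/2)·R1
REF = 
  [ -2,  -4,  -2]
  [  0,   0,   0]
Pivot columns: 1 → 1 pivot.
rank(A) = 1, so nullity(A) = 3 - 1 = 2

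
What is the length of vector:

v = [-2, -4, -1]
4.583

||v||₂ = √((-2)² + (-4)² + (-1)²) = √21 = 4.583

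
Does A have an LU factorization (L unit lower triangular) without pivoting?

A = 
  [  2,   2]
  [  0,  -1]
Yes.
A[1,1] = 2 ≠ 0, so Gaussian elimination proceeds without a row swap: multiplier ℓ₂₁ = (0)/(2) = 0, and U[2,2] = -1 - (0)(2) = -1.
L = 
  [  1,   0]
  [  0,   1]
U = 
  [  2,   2]
  [  0,  -1]
Check row 2 of LU: [(0)(2), (0)(2) + (-1)] = [0, -1] = row 2 of A ✓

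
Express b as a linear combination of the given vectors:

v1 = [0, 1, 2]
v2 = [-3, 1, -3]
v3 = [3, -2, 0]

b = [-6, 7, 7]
c1 = 2, c2 = -1, c3 = -3

b = 2·v1 + -1·v2 + -3·v3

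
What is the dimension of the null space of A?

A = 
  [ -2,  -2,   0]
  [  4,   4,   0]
nullity(A) = 2

Row reduce:
R2 → R2 + (2)·R1
REF = 
  [ -2,  -2,   0]
  [  0,   0,   0]
Pivot columns: 1 → 1 pivot.
rank(A) = 1, so nullity(A) = 3 - 1 = 2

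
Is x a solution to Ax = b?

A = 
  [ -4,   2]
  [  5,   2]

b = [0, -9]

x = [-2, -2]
No

Ax = [4, -14] ≠ b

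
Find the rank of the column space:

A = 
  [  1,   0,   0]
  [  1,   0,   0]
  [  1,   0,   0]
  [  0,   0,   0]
dim(Col(A)) = 1

Row reduce:
R2 → R2 - (1)·R1
R3 → R3 - (1)·R1
REF = 
  [  1,   0,   0]
  [  0,   0,   0]
  [  0,   0,   0]
  [  0,   0,   0]
Pivot columns: 1 → 1 pivot.
dim(Col(A)) = number of pivot columns = 1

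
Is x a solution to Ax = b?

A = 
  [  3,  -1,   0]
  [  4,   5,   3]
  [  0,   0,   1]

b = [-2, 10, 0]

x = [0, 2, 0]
Yes

Ax = [-2, 10, 0] = b ✓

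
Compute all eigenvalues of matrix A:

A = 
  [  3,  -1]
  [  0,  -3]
λ = 3, -3

tr(A) = 0, det(A) = -9
Characteristic polynomial: λ² - tr(A)λ + det(A) = λ² - 9
λ² - 9 = (λ + 3)(λ - 3)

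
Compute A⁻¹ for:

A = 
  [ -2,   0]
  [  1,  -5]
det(A) = (-2)(-5) - (0)(1) = 10
For a 2×2 matrix, A⁻¹ = (1/det(A)) · [[d, -b], [-c, a]]
    = (1/10) · [[-5, 0], [-1, -2]]

A⁻¹ = 
  [ -1/2,     0]
  [-1/10,  -1/5]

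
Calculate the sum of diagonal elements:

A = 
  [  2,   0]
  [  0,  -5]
-3

tr(A) = 2 + -5 = -3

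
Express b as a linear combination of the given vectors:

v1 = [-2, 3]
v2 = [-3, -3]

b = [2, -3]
c1 = -1, c2 = 0

b = -1·v1 + 0·v2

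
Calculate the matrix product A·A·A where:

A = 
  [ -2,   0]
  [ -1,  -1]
A² = A·A:
A²[1,1] = (-2)(-2) + (0)(-1) = 4
A²[1,2] = (-2)(0) + (0)(-1) = 0
A²[2,1] = (-1)(-2) + (-1)(-1) = 3
A²[2,2] = (-1)(0) + (-1)(-1) = 1
A² = 
  [  4,   0]
  [  3,   1]

A^3 = A^2·A:
A^3[1,1] = (4)(-2) + (0)(-1) = -8
A^3[1,2] = (4)(0) + (0)(-1) = 0
A^3[2,1] = (3)(-2) + (1)(-1) = -7
A^3[2,2] = (3)(0) + (1)(-1) = -1
A^3 = 
  [ -8,   0]
  [ -7,  -1]

Therefore
A^3 = 
  [ -8,   0]
  [ -7,  -1]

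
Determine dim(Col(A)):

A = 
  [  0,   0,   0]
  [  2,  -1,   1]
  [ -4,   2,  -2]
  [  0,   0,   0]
Row reduce:
Swap R1 ↔ R2
R3 → R3 + (2)·R1
REF = 
  [  2,  -1,   1]
  [  0,   0,   0]
  [  0,   0,   0]
  [  0,   0,   0]
Pivot columns: 1 → 1 pivot.
dim(Col(A)) = number of pivot columns = 1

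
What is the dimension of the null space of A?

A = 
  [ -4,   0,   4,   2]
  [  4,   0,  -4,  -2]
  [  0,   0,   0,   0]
nullity(A) = 3

Row reduce:
R2 → R2 + (1)·R1
REF = 
  [ -4,   0,   4,   2]
  [  0,   0,   0,   0]
  [  0,   0,   0,   0]
Pivot columns: 1 → 1 pivot.
rank(A) = 1, so nullity(A) = 4 - 1 = 3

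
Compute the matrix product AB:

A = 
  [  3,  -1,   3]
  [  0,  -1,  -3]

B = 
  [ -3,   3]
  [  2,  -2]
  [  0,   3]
A is 2×3 and B is 3×2, so AB is 2×2. Each entry is (row of A)·(column of B):
AB[1,1] = (3)(-3) + (-1)(2) + (3)(0) = -11
AB[1,2] = (3)(3) + (-1)(-2) + (3)(3) = 20
AB[2,1] = (0)(-3) + (-1)(2) + (-3)(0) = -2
AB[2,2] = (0)(3) + (-1)(-2) + (-3)(3) = -7

AB = 
  [-11,  20]
  [ -2,  -7]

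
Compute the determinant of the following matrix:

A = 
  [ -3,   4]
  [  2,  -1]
-5

For a 2×2 matrix, det = ad - bc = (-3)(-1) - (4)(2) = -5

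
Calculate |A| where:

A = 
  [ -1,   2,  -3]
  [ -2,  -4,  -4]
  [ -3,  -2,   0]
Cofactor expansion along row 1:
det(A) = (-1)·((-4)(0) - (-4)(-2)) - (2)·((-2)(0) - (-4)(-3)) + (-3)·((-2)(-2) - (-4)(-3))
  = (-1)(-8) - (2)(-12) + (-3)(-8)
  = 56

det(A) = 56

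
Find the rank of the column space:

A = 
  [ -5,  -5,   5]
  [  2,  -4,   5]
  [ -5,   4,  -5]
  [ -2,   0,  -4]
Row reduce:
R2 → R2 + (2/5)·R1
R3 → R3 - (1)·R1
R4 → R4 - (2/5)·R1
R3 → R3 + (3/2)·R2
R4 → R4 + (1/3)·R2
R4 → R4 + (22/3)·R3
REF = 
  [ -5,  -5,   5]
  [  0,  -6,   7]
  [  0,   0, 1/2]
  [  0,   0,   0]
Pivot columns: 1, 2, 3 → 3 pivots.
dim(Col(A)) = number of pivot columns = 3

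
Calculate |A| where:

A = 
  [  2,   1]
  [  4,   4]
For a 2×2 matrix, det = ad - bc = (2)(4) - (1)(4) = 4

det(A) = 4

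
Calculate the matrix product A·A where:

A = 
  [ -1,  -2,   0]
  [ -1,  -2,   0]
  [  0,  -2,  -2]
A² = A·A:
A²[1,1] = (-1)(-1) + (-2)(-1) + (0)(0) = 3
A²[1,2] = (-1)(-2) + (-2)(-2) + (0)(-2) = 6
A²[1,3] = (-1)(0) + (-2)(0) + (0)(-2) = 0
A²[2,1] = (-1)(-1) + (-2)(-1) + (0)(0) = 3
A²[2,2] = (-1)(-2) + (-2)(-2) + (0)(-2) = 6
A²[2,3] = (-1)(0) + (-2)(0) + (0)(-2) = 0
A²[3,1] = (0)(-1) + (-2)(-1) + (-2)(0) = 2
A²[3,2] = (0)(-2) + (-2)(-2) + (-2)(-2) = 8
A²[3,3] = (0)(0) + (-2)(0) + (-2)(-2) = 4
A² = 
  [  3,   6,   0]
  [  3,   6,   0]
  [  2,   8,   4]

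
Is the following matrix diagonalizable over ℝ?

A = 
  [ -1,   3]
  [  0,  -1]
No

tr(A) = -2, det(A) = 1
Characteristic polynomial: λ² - tr(A)λ + det(A) = λ² + 2λ + 1
λ² + 2λ + 1 = (λ + 1)²
Eigenvalues: -1, -1
λ=-1: alg. mult. = 2, geom. mult. = 2 - rank(A - (-1)I) = 2 - 1 = 1
Sum of geometric multiplicities = 1 < n = 2, so there aren't enough independent eigenvectors.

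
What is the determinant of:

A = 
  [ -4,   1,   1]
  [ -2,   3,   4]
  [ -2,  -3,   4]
Cofactor expansion along row 1:
det(A) = (-4)·((3)(4) - (4)(-3)) - (1)·((-2)(4) - (4)(-2)) + (1)·((-2)(-3) - (3)(-2))
  = (-4)(24) - (1)(0) + (1)(12)
  = -84

det(A) = -84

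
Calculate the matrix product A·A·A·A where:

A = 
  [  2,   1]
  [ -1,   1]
A^4 = 
  [  0,   9]
  [ -9,  -9]

A² = A·A:
A²[1,1] = (2)(2) + (1)(-1) = 3
A²[1,2] = (2)(1) + (1)(1) = 3
A²[2,1] = (-1)(2) + (1)(-1) = -3
A²[2,2] = (-1)(1) + (1)(1) = 0
A² = 
  [  3,   3]
  [ -3,   0]

A^3 = A^2·A:
A^3[1,1] = (3)(2) + (3)(-1) = 3
A^3[1,2] = (3)(1) + (3)(1) = 6
A^3[2,1] = (-3)(2) + (0)(-1) = -6
A^3[2,2] = (-3)(1) + (0)(1) = -3
A^3 = 
  [  3,   6]
  [ -6,  -3]

A^4 = A^3·A:
A^4[1,1] = (3)(2) + (6)(-1) = 0
A^4[1,2] = (3)(1) + (6)(1) = 9
A^4[2,1] = (-6)(2) + (-3)(-1) = -9
A^4[2,2] = (-6)(1) + (-3)(1) = -9
A^4 = 
  [  0,   9]
  [ -9,  -9]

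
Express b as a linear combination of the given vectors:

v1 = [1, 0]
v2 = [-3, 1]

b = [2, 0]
c1 = 2, c2 = 0

b = 2·v1 + 0·v2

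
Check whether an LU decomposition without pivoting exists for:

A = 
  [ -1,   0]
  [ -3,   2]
Yes.
A[1,1] = -1 ≠ 0, so Gaussian elimination proceeds without a row swap: multiplier ℓ₂₁ = (-3)/(-1) = 3, and U[2,2] = 2 - (3)(0) = 2.
L = 
  [  1,   0]
  [  3,   1]
U = 
  [ -1,   0]
  [  0,   2]
Check row 2 of LU: [(3)(-1), (3)(0) + 2] = [-3, 2] = row 2 of A ✓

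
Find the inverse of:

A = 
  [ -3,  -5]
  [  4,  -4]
det(A) = (-3)(-4) - (-5)(4) = 32
For a 2×2 matrix, A⁻¹ = (1/det(A)) · [[d, -b], [-c, a]]
    = (1/32) · [[-4, 5], [-4, -3]]

A⁻¹ = 
  [ -1/8,  5/32]
  [ -1/8, -3/32]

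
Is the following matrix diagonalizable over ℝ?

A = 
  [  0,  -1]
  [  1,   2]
No

tr(A) = 2, det(A) = 1
Characteristic polynomial: λ² - tr(A)λ + det(A) = λ² - 2λ + 1
λ² - 2λ + 1 = (λ - 1)²
Eigenvalues: 1, 1
λ=1: alg. mult. = 2, geom. mult. = 2 - rank(A - (1)I) = 2 - 1 = 1
Sum of geometric multiplicities = 1 < n = 2, so there aren't enough independent eigenvectors.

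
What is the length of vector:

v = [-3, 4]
5

||v||₂ = √((-3)² + (4)²) = √25 = 5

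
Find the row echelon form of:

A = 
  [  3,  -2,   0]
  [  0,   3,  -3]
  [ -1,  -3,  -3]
Row operations:
R3 → R3 + (1/3)·R1
R3 → R3 + (11/9)·R2

Resulting echelon form:
REF = 
  [    3,    -2,     0]
  [    0,     3,    -3]
  [    0,     0, -20/3]

Rank = 3 (number of non-zero pivot rows).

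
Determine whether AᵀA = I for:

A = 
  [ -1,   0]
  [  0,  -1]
Yes

AᵀA = 
  [  1,   0]
  [  0,   1]
= I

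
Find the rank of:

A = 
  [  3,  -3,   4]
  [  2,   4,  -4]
Row reduce:
R2 → R2 - (2/3)·R1
REF = 
  [    3,    -3,     4]
  [    0,     6, -20/3]
Pivot columns: 1, 2 → 2 pivots.

rank(A) = 2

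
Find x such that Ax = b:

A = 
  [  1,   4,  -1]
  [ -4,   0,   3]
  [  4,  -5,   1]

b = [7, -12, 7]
x = [3, 1, 0]

Row reduce the augmented matrix [A|b]:
R2 → R2 + (4)·R1
R3 → R3 - (4)·R1
R3 → R3 + (21/16)·R2
REF = 
  [    1,     4,    -1,     7]
  [    0,    16,    -1,    16]
  [    0,     0, 59/16,     0]

Back-substitution:
x₃ = 0 / (59/16) = 0
x₂ = (16 - (-1)(0)) / 16 = 1
x₁ = (7 - (4)(1) - (-1)(0)) / 1 = 3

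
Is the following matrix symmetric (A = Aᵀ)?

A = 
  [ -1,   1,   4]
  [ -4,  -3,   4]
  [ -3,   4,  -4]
No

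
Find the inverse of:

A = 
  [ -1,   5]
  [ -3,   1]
det(A) = (-1)(1) - (5)(-3) = 14
For a 2×2 matrix, A⁻¹ = (1/det(A)) · [[d, -b], [-c, a]]
    = (1/14) · [[1, -5], [3, -1]]

A⁻¹ = 
  [ 1/14, -5/14]
  [ 3/14, -1/14]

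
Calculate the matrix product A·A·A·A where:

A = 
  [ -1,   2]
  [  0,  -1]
A² = A·A:
A²[1,1] = (-1)(-1) + (2)(0) = 1
A²[1,2] = (-1)(2) + (2)(-1) = -4
A²[2,1] = (0)(-1) + (-1)(0) = 0
A²[2,2] = (0)(2) + (-1)(-1) = 1
A² = 
  [  1,  -4]
  [  0,   1]

A^3 = A^2·A:
A^3[1,1] = (1)(-1) + (-4)(0) = -1
A^3[1,2] = (1)(2) + (-4)(-1) = 6
A^3[2,1] = (0)(-1) + (1)(0) = 0
A^3[2,2] = (0)(2) + (1)(-1) = -1
A^3 = 
  [ -1,   6]
  [  0,  -1]

A^4 = A^3·A:
A^4[1,1] = (-1)(-1) + (6)(0) = 1
A^4[1,2] = (-1)(2) + (6)(-1) = -8
A^4[2,1] = (0)(-1) + (-1)(0) = 0
A^4[2,2] = (0)(2) + (-1)(-1) = 1
A^4 = 
  [  1,  -8]
  [  0,   1]

Therefore
A^4 = 
  [  1,  -8]
  [  0,   1]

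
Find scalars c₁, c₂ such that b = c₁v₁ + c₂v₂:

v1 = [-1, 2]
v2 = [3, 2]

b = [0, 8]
c1 = 3, c2 = 1

b = 3·v1 + 1·v2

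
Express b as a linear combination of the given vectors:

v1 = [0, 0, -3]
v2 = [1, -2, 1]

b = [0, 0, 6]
c1 = -2, c2 = 0

b = -2·v1 + 0·v2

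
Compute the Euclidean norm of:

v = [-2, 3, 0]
3.606

||v||₂ = √((-2)² + (3)² + (0)²) = √13 = 3.606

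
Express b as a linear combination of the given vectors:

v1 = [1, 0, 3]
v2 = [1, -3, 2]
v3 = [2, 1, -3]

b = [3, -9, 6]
c1 = 0, c2 = 3, c3 = 0

b = 0·v1 + 3·v2 + 0·v3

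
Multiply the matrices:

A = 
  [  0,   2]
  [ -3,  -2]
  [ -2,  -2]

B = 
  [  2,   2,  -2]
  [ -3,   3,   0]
A is 3×2 and B is 2×3, so AB is 3×3. Each entry is (row of A)·(column of B):
AB[1,1] = (0)(2) + (2)(-3) = -6
AB[1,2] = (0)(2) + (2)(3) = 6
AB[1,3] = (0)(-2) + (2)(0) = 0
AB[2,1] = (-3)(2) + (-2)(-3) = 0
AB[2,2] = (-3)(2) + (-2)(3) = -12
AB[2,3] = (-3)(-2) + (-2)(0) = 6
AB[3,1] = (-2)(2) + (-2)(-3) = 2
AB[3,2] = (-2)(2) + (-2)(3) = -10
AB[3,3] = (-2)(-2) + (-2)(0) = 4

AB = 
  [ -6,   6,   0]
  [  0, -12,   6]
  [  2, -10,   4]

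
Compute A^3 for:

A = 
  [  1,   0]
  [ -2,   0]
A² = A·A:
A²[1,1] = (1)(1) + (0)(-2) = 1
A²[1,2] = (1)(0) + (0)(0) = 0
A²[2,1] = (-2)(1) + (0)(-2) = -2
A²[2,2] = (-2)(0) + (0)(0) = 0
A² = 
  [  1,   0]
  [ -2,   0]

A^3 = A^2·A:
A^3[1,1] = (1)(1) + (0)(-2) = 1
A^3[1,2] = (1)(0) + (0)(0) = 0
A^3[2,1] = (-2)(1) + (0)(-2) = -2
A^3[2,2] = (-2)(0) + (0)(0) = 0
A^3 = 
  [  1,   0]
  [ -2,   0]

Therefore
A^3 = 
  [  1,   0]
  [ -2,   0]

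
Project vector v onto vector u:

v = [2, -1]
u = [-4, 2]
proj_u(v) = [2, -1]

v·u = (2)(-4) + (-1)(2) = -10
u·u = (-4)² + (2)² = 20
proj_u(v) = (v·u / u·u) × u = (-10/20) × u = (-1/2) × u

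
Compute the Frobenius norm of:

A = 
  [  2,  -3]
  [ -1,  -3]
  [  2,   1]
||A||_F = 5.292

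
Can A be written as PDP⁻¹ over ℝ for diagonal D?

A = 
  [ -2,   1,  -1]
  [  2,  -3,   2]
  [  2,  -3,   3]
Yes

Characteristic polynomial: det(λI - A) = λ³ + 2λ² - 3λ - 4
Testing integer divisors of the constant term: p(-1) = 0, so (λ + 1) is a factor:
p(λ) = (λ + 1)(λ² + λ - 4)
λ² + λ - 4 = 0  ⇒  λ = (-1 ± √((1)² - 4·(-4)))/2 = (-1 ± √(17))/2
  = (-1 + √17)/2,  (-1 - √17)/2
Eigenvalues: -1, (-1 + √17)/2, (-1 - √17)/2  (≈ -1, 1.562, -2.562)
The two irrational eigenvalues are distinct (simple), so each has alg. mult. = geom. mult. = 1.
λ=-1: alg. mult. = 1, geom. mult. = 3 - rank(A - (-1)I) = 3 - 2 = 1
Sum of geometric multiplicities equals n, so A has n independent eigenvectors.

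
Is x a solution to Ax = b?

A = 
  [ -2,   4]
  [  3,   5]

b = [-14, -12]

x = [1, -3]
Yes

Ax = [-14, -12] = b ✓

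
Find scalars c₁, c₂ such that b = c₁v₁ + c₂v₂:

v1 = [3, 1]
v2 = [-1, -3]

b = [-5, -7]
c1 = -1, c2 = 2

b = -1·v1 + 2·v2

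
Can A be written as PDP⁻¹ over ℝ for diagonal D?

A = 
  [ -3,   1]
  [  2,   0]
Yes

tr(A) = -3, det(A) = -2
Characteristic polynomial: λ² - tr(A)λ + det(A) = λ² + 3λ - 2
λ² + 3λ - 2 = 0  ⇒  λ = (-3 ± √((3)² - 4·(-2)))/2 = (-3 ± √(17))/2
  = (-3 + √17)/2,  (-3 - √17)/2
Eigenvalues: (-3 + √17)/2, (-3 - √17)/2  (≈ 0.5616, -3.562)
The two irrational eigenvalues are distinct (simple), so each has alg. mult. = geom. mult. = 1.
Sum of geometric multiplicities equals n, so A has n independent eigenvectors.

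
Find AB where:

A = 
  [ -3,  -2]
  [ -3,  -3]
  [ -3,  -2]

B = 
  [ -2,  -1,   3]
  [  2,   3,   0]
AB = 
  [  2,  -3,  -9]
  [  0,  -6,  -9]
  [  2,  -3,  -9]

A is 3×2 and B is 2×3, so AB is 3×3. Each entry is (row of A)·(column of B):
AB[1,1] = (-3)(-2) + (-2)(2) = 2
AB[1,2] = (-3)(-1) + (-2)(3) = -3
AB[1,3] = (-3)(3) + (-2)(0) = -9
AB[2,1] = (-3)(-2) + (-3)(2) = 0
AB[2,2] = (-3)(-1) + (-3)(3) = -6
AB[2,3] = (-3)(3) + (-3)(0) = -9
AB[3,1] = (-3)(-2) + (-2)(2) = 2
AB[3,2] = (-3)(-1) + (-2)(3) = -3
AB[3,3] = (-3)(3) + (-2)(0) = -9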